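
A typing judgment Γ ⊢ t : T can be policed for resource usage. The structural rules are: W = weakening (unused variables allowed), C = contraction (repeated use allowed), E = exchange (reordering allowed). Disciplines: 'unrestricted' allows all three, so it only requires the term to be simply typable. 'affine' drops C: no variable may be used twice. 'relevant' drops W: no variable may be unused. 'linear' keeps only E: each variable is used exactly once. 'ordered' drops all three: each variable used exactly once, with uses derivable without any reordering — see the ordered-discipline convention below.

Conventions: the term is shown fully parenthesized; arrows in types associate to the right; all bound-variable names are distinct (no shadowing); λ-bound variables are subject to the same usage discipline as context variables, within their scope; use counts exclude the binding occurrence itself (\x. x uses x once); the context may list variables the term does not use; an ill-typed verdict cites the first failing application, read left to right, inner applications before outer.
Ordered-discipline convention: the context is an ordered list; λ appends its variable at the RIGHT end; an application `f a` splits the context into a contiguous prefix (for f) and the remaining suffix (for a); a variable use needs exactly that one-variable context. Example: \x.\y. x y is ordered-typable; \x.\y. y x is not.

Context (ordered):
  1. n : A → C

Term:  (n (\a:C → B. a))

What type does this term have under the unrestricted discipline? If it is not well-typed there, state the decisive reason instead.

not well-typed under unrestricted — the type mismatch rejects it
counts: n=1; a (λ-bound)=1
uses in reading order: n, a
typing: ill-typed: a function awaiting A gets (C → B) → C → B
all disciplines: ordered ✗ | linear ✗ | affine ✗ | relevant ✗ | unrestricted ✗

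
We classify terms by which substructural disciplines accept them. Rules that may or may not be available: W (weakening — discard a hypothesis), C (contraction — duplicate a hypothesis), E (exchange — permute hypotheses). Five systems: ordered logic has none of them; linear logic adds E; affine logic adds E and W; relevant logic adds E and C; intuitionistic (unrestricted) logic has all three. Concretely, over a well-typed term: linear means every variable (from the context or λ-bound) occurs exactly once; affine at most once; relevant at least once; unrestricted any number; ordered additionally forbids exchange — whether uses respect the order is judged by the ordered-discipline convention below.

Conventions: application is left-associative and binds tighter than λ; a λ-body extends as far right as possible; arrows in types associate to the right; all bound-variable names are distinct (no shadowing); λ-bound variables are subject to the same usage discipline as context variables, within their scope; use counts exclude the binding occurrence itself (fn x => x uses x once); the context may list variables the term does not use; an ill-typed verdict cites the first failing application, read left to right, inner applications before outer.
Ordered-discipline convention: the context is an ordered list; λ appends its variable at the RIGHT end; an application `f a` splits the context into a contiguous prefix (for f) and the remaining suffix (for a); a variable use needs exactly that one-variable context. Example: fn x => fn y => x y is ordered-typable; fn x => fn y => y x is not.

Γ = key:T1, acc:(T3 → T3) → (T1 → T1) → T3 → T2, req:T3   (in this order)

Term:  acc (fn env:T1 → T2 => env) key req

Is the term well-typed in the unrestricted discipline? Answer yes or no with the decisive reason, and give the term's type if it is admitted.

no — not simply typable
use counts: key: 1; acc: 1; req: 1; env (λ-bound): 1
use order (left to right): acc, env, key, req
typing: ill-typed: argument of type (T1 → T2) → T1 → T2 where T3 → T3 is required
all disciplines: ordered ✗ | linear ✗ | affine ✗ | relevant ✗ | unrestricted ✗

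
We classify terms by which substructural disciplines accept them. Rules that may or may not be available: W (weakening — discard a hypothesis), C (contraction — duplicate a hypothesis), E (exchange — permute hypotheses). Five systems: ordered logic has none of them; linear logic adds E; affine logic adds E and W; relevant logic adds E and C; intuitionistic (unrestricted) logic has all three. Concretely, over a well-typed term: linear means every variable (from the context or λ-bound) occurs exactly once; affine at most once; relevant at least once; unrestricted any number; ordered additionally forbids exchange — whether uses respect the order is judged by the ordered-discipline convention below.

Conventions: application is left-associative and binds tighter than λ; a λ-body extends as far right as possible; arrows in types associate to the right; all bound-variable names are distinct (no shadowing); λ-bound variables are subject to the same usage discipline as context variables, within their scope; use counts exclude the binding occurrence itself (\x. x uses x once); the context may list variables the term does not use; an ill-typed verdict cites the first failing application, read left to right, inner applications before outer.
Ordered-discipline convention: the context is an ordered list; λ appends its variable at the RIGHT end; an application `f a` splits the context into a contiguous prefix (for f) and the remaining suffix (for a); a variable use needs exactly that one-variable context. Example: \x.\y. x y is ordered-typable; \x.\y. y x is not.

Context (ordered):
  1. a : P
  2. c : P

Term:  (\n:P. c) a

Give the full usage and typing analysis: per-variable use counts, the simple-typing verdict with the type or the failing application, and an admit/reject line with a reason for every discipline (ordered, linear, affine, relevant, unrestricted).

counts: a: 1×; c: 1×; n (λ-bound): 0×
order of uses: c, a
typing: ✓ — P
ordered: ✗, n never used (weakening)
linear: ✗, n never used (weakening)
affine: ✓, a, c, n: no repeats, contraction unneeded
relevant: ✗, n never used (weakening)
unrestricted: ✓, well-typed at P; no restrictions here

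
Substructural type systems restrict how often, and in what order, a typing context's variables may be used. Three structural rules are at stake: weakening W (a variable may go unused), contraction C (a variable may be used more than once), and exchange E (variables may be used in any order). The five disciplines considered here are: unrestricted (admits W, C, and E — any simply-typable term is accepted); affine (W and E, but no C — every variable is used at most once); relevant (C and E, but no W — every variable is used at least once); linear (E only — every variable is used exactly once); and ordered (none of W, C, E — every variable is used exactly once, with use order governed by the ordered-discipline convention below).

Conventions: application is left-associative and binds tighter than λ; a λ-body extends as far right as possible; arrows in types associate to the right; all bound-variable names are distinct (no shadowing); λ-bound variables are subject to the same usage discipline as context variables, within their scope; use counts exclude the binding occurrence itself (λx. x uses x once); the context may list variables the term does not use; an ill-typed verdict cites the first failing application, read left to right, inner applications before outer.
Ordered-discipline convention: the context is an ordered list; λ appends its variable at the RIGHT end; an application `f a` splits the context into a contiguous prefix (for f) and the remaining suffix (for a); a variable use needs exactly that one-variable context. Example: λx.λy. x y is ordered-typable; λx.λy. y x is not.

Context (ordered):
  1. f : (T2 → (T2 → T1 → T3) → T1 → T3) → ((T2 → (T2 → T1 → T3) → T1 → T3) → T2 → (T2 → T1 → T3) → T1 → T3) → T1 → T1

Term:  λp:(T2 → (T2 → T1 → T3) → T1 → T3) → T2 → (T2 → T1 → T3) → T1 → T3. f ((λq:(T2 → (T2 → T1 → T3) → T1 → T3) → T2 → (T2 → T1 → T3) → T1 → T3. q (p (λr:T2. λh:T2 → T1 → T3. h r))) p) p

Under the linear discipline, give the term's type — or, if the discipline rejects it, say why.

not well-typed under linear — p ×3 used more than once (contraction)
counts: f: 1×, p [bound]: 3×, q [bound]: 1×, r [bound]: 1×, h [bound]: 1×
left-to-right use order: f, q, p, h, r, p, p
typing: ✓ — ((T2 → (T2 → T1 → T3) → T1 → T3) → T2 → (T2 → T1 → T3) → T1 → T3) → T1 → T1
all disciplines: ordered ✗ · linear ✗ · affine ✗ · relevant ✓ · unrestricted ✓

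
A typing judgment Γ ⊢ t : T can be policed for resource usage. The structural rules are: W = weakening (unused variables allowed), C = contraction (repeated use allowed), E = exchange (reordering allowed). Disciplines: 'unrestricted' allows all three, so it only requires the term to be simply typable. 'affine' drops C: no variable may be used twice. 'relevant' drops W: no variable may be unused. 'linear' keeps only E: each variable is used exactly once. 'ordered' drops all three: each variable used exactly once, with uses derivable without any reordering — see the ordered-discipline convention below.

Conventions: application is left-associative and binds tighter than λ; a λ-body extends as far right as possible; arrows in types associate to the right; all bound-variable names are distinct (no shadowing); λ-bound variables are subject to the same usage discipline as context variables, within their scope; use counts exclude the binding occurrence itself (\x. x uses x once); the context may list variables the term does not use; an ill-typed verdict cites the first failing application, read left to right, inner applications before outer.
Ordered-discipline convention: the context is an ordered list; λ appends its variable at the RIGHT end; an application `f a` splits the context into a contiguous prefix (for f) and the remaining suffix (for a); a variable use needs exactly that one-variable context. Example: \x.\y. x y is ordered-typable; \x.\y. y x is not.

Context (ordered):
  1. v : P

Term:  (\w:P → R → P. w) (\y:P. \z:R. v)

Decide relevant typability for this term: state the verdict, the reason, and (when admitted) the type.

no — y, z never used (weakening)
counts: v: 1; w (λ-bound): 1; y (λ-bound): 0; z (λ-bound): 0
use order (left to right): w, v
typing: well-typed at P → R → P
summary: ordered ✗, linear ✗, affine ✓, relevant ✗, unrestricted ✓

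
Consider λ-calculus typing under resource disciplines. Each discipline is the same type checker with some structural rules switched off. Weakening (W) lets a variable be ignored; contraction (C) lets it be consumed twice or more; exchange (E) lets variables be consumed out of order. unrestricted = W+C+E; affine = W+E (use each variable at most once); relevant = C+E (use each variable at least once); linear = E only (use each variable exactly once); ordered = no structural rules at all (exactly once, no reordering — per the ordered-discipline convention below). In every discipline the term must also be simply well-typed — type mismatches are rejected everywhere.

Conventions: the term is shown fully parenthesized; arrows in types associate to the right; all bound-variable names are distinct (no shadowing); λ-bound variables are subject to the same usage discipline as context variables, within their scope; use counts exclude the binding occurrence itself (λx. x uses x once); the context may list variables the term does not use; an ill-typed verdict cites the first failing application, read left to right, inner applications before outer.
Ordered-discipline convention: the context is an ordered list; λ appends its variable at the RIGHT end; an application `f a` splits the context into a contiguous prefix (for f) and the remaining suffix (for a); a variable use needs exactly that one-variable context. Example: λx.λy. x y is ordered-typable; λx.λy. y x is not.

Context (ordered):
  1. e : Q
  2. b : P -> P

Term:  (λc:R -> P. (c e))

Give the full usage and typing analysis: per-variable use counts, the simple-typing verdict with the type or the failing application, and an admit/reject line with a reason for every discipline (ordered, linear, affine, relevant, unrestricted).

counts: e: 1, b: 0, c (bound): 1
uses in reading order: c, e
typing: ill-typed: an argument Q mismatches the expected R
ordered: ✗ — a type mismatch blocks all five
linear: ✗ — the type mismatch rejects it
affine: ✗ — not simply typable
relevant: ✗ — fails simple typing
unrestricted: ✗ — a type mismatch blocks all five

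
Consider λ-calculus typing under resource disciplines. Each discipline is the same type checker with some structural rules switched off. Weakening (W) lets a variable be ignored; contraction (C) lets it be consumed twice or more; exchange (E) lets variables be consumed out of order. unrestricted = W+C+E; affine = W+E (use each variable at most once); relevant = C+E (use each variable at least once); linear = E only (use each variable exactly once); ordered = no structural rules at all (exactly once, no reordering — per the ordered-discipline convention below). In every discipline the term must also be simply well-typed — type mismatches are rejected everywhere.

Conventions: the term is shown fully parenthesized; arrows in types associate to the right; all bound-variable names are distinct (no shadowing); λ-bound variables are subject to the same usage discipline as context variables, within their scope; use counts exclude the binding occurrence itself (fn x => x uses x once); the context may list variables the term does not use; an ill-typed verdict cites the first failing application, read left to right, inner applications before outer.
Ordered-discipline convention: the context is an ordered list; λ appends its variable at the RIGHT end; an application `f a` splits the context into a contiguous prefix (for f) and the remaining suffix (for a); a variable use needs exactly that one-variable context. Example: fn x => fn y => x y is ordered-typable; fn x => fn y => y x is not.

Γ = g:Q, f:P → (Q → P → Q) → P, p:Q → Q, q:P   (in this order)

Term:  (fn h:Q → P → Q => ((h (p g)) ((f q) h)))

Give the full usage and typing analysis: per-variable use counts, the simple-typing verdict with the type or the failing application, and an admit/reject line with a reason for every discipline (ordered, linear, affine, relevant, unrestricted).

use counts: g: 1×, f: 1×, p: 1×, q: 1×, h [bound]: 2×
left-to-right use order: h, p, g, f, q, h
typing: well-typed at (Q → P → Q) → Q
ordered ✗ (repeated use of h ×2)
linear ✗ (repeated use of h ×2)
affine ✗ (repeated use of h ×2)
relevant ✓ (at least one use each (g, f, p, q, h))
unrestricted ✓ (well-typed at (Q → P → Q) → Q; no restrictions here)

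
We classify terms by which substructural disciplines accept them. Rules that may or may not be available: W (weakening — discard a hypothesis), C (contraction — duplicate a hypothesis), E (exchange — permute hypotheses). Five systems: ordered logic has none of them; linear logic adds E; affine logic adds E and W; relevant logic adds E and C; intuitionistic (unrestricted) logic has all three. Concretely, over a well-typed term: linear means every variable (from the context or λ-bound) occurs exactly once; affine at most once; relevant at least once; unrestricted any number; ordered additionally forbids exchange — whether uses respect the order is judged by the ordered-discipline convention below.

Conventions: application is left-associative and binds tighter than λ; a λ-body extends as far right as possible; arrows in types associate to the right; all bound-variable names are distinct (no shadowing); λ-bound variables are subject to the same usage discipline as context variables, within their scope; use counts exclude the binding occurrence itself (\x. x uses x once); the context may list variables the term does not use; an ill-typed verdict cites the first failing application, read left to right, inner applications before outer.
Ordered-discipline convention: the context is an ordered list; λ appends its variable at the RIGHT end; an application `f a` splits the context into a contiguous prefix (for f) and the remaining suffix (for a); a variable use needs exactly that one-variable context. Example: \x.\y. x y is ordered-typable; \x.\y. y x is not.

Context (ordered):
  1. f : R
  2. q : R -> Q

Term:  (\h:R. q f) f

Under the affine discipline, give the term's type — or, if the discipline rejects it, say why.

not well-typed under affine — uses contraction: f ×2
variable uses: f: 2×, q: 1×, h (λ-bound): 0×
use order (left to right): q, f, f
typing: well-typed at Q
per-discipline verdicts: ordered ✗ | linear ✗ | affine ✗ | relevant ✗ | unrestricted ✓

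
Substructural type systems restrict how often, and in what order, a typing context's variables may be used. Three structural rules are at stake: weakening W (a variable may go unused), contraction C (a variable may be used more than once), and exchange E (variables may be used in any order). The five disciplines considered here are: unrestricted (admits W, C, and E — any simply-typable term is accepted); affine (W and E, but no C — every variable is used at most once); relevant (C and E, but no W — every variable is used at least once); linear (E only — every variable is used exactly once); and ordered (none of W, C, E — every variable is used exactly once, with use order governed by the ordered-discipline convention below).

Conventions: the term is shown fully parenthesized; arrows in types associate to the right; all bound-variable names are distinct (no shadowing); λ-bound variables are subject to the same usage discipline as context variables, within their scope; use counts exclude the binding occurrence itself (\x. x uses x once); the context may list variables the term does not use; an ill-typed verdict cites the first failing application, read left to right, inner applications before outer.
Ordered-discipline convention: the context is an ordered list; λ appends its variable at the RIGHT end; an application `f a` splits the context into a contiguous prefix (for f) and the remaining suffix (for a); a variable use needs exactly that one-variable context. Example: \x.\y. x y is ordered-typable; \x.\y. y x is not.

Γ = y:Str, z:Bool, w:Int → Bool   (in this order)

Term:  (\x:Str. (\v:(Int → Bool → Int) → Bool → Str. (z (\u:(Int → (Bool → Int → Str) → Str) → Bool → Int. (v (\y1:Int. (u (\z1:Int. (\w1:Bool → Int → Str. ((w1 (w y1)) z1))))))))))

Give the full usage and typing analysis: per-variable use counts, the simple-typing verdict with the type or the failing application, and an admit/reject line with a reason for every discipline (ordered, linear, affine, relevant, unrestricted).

use counts: y: 0, z: 1, w: 1, x (λ-bound): 0, v (λ-bound): 1, u (λ-bound): 1, y1 (λ-bound): 1, z1 (λ-bound): 1, w1 (λ-bound): 1
use order (left to right): z, v, u, w1, w, y1, z1
typing: ill-typed: applying a non-function (Bool)
ordered: ✗ — a type mismatch blocks all five
linear: ✗ — the type mismatch rejects it
affine: ✗ — not simply typable
relevant: ✗ — fails simple typing
unrestricted: ✗ — a type mismatch blocks all five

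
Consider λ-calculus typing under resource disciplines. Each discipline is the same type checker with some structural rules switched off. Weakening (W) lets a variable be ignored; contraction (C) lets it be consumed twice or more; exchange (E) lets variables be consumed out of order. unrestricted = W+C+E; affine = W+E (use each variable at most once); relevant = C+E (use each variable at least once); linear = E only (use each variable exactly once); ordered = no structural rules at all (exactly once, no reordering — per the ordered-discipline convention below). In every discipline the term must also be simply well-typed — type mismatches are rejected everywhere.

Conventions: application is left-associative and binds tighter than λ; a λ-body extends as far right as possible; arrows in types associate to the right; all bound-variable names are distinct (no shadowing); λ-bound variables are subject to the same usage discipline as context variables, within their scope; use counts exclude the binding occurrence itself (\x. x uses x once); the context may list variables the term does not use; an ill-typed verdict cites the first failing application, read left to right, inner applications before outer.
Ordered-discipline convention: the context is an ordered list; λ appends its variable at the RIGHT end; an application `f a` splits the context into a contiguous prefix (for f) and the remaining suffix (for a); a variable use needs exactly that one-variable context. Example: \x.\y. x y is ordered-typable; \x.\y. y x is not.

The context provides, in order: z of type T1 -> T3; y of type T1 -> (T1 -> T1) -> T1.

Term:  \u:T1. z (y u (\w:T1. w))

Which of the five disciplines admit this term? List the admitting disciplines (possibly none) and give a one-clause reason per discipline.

accepted by: ordered, linear, affine, relevant, unrestricted
variable uses: z: 1; y: 1; u [bound]: 1; w [bound]: 1
left-to-right use order: z, y, u, w
typing: well-typed at T1 -> T3
ordered ✓ (z, y, u, w once each; derivable with no W/C/E)
linear ✓ (single use per variable (z, y, u, w))
affine ✓ (at most one use each (z, y, u, w))
relevant ✓ (none of z, y, u, w goes unused)
unrestricted ✓ (type-checks (T1 -> T3) and nothing is barred)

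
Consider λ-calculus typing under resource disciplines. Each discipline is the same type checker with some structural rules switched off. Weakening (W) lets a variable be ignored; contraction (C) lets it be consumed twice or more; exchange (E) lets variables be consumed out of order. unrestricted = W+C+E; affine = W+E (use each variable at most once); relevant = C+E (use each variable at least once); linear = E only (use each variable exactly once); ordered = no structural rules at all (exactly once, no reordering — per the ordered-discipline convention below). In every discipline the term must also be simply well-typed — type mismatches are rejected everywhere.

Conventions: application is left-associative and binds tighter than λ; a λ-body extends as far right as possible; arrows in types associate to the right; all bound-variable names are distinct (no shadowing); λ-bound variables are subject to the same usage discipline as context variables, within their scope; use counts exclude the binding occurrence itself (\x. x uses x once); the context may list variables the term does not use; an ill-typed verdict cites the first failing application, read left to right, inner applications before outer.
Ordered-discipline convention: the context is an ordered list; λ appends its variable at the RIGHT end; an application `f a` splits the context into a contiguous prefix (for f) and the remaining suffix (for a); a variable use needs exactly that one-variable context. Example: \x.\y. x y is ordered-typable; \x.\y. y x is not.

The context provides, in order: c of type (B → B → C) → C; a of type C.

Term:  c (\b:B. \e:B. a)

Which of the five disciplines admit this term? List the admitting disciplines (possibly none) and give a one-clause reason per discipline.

admitted in: affine, unrestricted
use counts: c: 1×; a: 1×; b (bound): 0×; e (bound): 0×
use order (left to right): c, a
typing: well-typed — term : C
ordered: ✗, needs weakening: b, e unused
linear: ✗, needs weakening: b, e unused
affine: ✓, none of c, a, b, e used more than once
relevant: ✗, needs weakening: b, e unused
unrestricted: ✓, simply typable at C; W, C, E all held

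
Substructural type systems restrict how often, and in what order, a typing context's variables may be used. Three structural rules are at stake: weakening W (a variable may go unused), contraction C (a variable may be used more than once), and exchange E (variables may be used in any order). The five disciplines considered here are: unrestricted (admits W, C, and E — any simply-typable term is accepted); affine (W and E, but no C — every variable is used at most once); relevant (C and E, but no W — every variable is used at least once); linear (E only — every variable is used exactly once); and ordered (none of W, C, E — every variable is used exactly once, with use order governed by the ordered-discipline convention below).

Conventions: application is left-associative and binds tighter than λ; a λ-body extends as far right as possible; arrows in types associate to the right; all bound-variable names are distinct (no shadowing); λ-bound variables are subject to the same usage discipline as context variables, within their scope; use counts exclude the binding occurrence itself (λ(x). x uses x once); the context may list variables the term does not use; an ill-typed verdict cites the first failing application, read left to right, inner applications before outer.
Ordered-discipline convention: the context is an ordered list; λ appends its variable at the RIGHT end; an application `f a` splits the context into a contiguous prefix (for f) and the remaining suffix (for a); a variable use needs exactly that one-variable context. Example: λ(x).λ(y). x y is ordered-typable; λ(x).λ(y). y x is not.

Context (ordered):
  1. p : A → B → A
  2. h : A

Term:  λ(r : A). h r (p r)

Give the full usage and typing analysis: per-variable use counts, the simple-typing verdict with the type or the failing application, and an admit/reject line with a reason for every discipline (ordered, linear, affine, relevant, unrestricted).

use counts: p=1, h=1, r [bound]=2
uses in reading order: h, r, p, r
typing: ill-typed: non-function type A applied to an argument
ordered ✗ (not simply typable)
linear ✗ (fails simple typing)
affine ✗ (a type mismatch blocks all five)
relevant ✗ (the type mismatch rejects it)
unrestricted ✗ (not simply typable)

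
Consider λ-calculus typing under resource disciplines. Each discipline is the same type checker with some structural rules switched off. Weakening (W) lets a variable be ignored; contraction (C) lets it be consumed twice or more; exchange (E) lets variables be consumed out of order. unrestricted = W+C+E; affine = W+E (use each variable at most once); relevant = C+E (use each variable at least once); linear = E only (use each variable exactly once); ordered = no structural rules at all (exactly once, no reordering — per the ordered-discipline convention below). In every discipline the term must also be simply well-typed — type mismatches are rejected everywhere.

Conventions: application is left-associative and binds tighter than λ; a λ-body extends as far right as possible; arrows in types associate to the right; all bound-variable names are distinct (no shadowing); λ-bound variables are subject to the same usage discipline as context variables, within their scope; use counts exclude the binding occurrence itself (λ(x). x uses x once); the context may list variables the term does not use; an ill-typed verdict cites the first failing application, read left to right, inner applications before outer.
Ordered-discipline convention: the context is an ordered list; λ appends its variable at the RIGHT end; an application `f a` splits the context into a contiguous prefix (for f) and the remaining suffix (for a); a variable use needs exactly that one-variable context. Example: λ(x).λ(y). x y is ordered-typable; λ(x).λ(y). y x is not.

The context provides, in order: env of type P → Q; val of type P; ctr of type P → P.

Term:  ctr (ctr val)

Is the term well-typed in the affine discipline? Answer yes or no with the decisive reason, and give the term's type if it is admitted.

no — needs contraction — ctr ×2
usage: env: 0×, val: 1×, ctr: 2×
use order (left to right): ctr, ctr, val
typing: the term checks, with type P
summary: ordered ✗; linear ✗; affine ✗; relevant ✗; unrestricted ✓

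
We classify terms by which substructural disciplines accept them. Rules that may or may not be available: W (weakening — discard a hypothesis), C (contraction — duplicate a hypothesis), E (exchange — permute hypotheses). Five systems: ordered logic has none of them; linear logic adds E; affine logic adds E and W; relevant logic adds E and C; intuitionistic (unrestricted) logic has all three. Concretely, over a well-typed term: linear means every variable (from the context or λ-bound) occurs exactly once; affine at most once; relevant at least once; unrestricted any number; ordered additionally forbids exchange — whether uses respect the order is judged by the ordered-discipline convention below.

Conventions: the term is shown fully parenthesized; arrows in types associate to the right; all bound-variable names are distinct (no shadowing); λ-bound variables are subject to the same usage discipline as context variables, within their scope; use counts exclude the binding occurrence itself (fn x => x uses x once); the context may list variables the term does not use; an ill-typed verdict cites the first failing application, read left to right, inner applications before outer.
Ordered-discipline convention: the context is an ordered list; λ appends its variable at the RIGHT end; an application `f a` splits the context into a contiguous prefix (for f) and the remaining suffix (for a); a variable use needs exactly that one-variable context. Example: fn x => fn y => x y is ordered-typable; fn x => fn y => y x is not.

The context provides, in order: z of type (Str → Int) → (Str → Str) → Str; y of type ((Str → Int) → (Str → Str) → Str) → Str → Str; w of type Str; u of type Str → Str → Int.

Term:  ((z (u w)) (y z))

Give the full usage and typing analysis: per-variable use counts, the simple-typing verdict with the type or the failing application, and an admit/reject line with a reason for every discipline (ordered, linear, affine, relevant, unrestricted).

counts: z=2; y=1; w=1; u=1
left-to-right use order: z, u, w, y, z
typing: well-typed at Str
ordered ✗ (needs contraction — z ×2)
linear ✗ (needs contraction — z ×2)
affine ✗ (needs contraction — z ×2)
relevant ✓ (every one of z, y, w, u appears)
unrestricted ✓ (simply typable at Str; W, C, E all held)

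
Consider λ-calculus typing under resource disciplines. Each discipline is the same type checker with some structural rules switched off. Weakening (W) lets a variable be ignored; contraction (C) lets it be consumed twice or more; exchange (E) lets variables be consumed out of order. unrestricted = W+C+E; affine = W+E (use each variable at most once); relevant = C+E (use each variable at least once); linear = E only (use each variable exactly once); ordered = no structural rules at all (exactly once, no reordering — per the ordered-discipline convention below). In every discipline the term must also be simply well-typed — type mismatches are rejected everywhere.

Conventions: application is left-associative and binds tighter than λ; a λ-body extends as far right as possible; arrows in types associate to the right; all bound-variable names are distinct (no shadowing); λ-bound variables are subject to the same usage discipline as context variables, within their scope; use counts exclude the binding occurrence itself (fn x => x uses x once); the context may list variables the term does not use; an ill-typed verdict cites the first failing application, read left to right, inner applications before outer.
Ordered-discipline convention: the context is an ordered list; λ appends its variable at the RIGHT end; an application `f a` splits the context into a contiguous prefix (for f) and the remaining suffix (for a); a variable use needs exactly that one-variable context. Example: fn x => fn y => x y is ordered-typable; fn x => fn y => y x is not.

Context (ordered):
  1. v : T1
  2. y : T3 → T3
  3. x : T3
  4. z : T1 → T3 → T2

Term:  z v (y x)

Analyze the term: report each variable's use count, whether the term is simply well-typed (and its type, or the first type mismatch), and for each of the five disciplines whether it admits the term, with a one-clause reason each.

counts: v=1; y=1; x=1; z=1
use order (left to right): z, v, y, x
typing: well-typed — term : T2
ordered ✗ (no contiguous prefix/suffix split fits z, v, y, x)
linear ✓ (v, y, x, z: one use apiece)
affine ✓ (no duplicate uses among v, y, x, z)
relevant ✓ (none of v, y, x, z goes unused)
unrestricted ✓ (simply typable at T2; W, C, E all held)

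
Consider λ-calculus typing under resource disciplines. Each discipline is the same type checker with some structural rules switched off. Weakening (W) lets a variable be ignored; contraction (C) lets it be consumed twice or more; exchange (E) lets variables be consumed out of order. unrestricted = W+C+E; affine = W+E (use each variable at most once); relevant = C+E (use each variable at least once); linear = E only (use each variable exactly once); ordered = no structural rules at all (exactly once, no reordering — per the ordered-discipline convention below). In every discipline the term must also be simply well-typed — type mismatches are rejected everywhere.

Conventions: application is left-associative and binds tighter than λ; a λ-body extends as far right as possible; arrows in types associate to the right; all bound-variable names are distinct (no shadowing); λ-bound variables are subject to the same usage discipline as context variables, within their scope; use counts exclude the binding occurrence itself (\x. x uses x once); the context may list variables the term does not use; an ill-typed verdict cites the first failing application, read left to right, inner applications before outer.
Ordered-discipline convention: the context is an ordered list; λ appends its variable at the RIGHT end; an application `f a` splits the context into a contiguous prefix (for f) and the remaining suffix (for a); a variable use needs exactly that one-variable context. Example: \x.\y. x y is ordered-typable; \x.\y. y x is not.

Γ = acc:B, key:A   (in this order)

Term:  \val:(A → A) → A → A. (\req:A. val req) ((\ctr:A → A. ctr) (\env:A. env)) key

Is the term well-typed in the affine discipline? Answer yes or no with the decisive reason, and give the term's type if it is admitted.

no — a type mismatch blocks all five
counts: acc: 0; key: 1; val (bound): 1; req (bound): 1; ctr (bound): 1; env (bound): 1
use order (left to right): val, req, ctr, env, key
typing: ill-typed: argument of type A where A → A is required
across the five disciplines: ordered ✗; linear ✗; affine ✗; relevant ✗; unrestricted ✗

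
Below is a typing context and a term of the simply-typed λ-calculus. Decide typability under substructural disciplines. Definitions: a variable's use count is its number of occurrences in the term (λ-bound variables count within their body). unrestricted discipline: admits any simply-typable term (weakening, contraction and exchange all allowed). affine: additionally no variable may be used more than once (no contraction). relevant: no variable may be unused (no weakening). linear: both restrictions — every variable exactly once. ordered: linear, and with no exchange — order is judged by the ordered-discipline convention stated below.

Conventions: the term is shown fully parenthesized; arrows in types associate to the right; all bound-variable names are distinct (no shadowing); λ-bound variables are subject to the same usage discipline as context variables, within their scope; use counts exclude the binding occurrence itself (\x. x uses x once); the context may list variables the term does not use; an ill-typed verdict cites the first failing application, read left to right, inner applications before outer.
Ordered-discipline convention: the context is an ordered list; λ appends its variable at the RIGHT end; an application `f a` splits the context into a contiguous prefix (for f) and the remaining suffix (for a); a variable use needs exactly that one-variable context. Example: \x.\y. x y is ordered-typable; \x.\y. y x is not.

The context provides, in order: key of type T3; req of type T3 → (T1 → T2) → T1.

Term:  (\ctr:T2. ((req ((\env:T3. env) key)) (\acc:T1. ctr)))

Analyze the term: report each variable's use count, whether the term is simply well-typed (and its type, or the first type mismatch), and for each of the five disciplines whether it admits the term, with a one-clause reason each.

counts: key: 1; req: 1; ctr (bound): 1; env (bound): 1; acc (bound): 0
uses in reading order: req, env, key, ctr
typing: ✓ — T2 → T1
ordered ✗ (unused: acc — weakening required)
linear ✗ (unused: acc — weakening required)
affine ✓ (at most one use each (key, req, ctr, env, acc))
relevant ✗ (unused: acc — weakening required)
unrestricted ✓ (well-typed at T2 → T1; no restrictions here)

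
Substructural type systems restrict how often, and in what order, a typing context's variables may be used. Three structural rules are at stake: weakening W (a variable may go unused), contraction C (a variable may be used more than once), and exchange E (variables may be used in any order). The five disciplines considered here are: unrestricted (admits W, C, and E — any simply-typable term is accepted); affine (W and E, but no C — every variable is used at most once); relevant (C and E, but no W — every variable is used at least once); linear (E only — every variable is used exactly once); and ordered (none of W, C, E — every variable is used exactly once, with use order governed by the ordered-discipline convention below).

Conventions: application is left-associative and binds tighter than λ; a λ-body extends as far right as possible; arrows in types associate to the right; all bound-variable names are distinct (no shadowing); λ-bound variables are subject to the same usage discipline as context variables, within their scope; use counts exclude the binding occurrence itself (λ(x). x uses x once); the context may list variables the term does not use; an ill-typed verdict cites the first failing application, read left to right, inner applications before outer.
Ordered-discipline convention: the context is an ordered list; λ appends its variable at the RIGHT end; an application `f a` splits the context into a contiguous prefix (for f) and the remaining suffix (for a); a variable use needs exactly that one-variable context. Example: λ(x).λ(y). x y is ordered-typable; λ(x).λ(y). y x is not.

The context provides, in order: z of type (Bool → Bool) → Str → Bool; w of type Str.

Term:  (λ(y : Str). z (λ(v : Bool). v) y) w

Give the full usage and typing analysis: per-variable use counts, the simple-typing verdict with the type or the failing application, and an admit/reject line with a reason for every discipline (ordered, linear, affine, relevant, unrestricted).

counts: z=1; w=1; y (bound)=1; v (bound)=1
use order (left to right): z, v, y, w
typing: the term checks, with type Bool
ordered: ✓, single-use (z, w, y, v), ordered derivation ok
linear: ✓, single use per variable (z, w, y, v)
affine: ✓, at most one use each (z, w, y, v)
relevant: ✓, every one of z, w, y, v appears
unrestricted: ✓, type-checks (Bool) and nothing is barred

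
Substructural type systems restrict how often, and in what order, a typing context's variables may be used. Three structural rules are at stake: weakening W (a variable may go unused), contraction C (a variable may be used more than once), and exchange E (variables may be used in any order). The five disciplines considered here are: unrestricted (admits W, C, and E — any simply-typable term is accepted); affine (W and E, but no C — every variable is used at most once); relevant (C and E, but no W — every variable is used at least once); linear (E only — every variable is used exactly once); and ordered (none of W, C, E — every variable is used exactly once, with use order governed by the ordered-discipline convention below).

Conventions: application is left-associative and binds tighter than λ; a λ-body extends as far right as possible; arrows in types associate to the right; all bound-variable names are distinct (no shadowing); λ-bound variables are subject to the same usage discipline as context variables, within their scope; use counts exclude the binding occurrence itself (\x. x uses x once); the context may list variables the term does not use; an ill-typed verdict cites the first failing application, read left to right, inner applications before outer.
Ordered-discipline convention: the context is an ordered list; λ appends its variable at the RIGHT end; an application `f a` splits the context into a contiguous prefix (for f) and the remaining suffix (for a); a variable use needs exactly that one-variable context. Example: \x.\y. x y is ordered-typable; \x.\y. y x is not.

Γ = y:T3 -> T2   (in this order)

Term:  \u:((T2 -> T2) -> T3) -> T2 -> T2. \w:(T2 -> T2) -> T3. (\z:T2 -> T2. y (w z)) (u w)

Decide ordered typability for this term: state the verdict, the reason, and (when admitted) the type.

no — repeated use of w ×2
counts: y: 1; u (bound): 1; w (bound): 2; z (bound): 1
use order (left to right): y, w, z, u, w
typing: the term checks, with type (((T2 -> T2) -> T3) -> T2 -> T2) -> ((T2 -> T2) -> T3) -> T2
per-discipline verdicts: ordered ✗; linear ✗; affine ✗; relevant ✓; unrestricted ✓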